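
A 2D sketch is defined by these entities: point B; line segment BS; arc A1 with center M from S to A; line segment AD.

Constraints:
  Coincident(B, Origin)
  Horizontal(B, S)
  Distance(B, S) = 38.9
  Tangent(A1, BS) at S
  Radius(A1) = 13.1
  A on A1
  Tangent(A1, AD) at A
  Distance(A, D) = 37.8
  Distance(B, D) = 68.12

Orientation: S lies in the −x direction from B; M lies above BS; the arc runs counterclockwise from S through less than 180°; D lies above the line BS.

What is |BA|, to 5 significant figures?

32.804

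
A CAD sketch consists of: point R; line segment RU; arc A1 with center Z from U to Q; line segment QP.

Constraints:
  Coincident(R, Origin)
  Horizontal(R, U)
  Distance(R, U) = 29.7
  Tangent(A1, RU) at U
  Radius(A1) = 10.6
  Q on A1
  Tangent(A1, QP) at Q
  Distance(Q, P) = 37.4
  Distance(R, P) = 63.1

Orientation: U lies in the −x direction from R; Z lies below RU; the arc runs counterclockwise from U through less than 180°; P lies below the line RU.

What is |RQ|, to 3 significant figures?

41.6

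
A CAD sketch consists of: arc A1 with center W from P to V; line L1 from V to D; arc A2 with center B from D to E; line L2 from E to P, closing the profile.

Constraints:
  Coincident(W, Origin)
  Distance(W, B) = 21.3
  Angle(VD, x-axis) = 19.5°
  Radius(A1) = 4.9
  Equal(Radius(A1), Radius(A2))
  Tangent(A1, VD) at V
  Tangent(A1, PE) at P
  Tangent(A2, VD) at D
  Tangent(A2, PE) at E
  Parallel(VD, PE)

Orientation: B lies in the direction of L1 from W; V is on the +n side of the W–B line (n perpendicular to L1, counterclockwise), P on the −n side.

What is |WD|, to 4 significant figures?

21.86

The slot axis is L1's direction at 19.5°, so u = (cos 19.5°, sin 19.5°) = (0.9426, 0.3338) and n = (−sin 19.5°, cos 19.5°) = (-0.3338, 0.9426). W is at the origin and B lies 21.3 along u from W, so B = 21.3·u = (20.08, 7.110). Tangency of A1 to both parallel lines with radius 4.9 puts V and P at W ± 4.9·n: V = (-1.636, 4.619), P = (1.636, -4.619). Equal radii place D and E the same way about B: D = B + 4.9·n = (18.44, 11.73), E = B − 4.9·n = (21.71, 2.491). Then |WD| = |D − W| = 21.86.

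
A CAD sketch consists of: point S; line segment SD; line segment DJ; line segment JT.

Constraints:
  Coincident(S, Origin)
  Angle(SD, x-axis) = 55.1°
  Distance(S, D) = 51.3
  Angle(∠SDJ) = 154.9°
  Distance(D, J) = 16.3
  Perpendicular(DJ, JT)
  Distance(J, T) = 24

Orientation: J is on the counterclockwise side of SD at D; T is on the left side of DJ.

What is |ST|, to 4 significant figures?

62.80

∠SDJ = 154.9°, so DJ runs at 55.1° + (180° − 154.9°) = 80.20° from the x-axis; with |DJ| = 16.3, J = D + 16.3·(cos 80.20°, sin 80.20°) = (32.13, 58.14). DJ is perpendicular to JT; with |JT| = 24.0 on the left of DJ, T = J + 24.0·(-0.9854, 0.1702) = (8.476, 62.22). Then |ST| = |T − S| = 62.80.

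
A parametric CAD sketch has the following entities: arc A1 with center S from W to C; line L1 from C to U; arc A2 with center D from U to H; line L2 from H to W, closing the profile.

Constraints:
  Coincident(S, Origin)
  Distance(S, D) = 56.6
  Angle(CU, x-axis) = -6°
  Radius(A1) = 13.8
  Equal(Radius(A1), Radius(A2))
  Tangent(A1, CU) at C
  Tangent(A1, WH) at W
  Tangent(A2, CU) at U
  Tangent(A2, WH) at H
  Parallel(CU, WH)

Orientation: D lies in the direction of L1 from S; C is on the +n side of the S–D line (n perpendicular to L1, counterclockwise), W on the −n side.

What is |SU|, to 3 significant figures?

58.3

The slot axis is L1's direction at -6.0°, so u = (cos -6.0°, sin -6.0°) = (0.995, -0.105) and n = (−sin -6.0°, cos -6.0°) = (0.105, 0.995). S is at the origin and D lies 56.6 along u from S, so D = 56.6·u = (56.3, -5.92). Tangency of A1 to both parallel lines with radius 13.8 puts C and W at S ± 13.8·n: C = (1.44, 13.7), W = (-1.44, -13.7). Equal radii place U and H the same way about D: U = D + 13.8·n = (57.7, 7.81), H = D − 13.8·n = (54.8, -19.6). Then |SU| = |U − S| = 58.3.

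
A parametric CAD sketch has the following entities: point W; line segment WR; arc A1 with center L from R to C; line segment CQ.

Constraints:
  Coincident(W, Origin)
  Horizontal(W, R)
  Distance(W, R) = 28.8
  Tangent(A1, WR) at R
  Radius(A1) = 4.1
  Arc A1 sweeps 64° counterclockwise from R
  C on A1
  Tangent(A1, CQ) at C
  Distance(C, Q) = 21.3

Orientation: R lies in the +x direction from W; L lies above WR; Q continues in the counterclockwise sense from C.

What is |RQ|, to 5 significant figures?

25.091

W is at the origin; W and R share the same y with |WR| = 28.8 and R on the +x side, so R = (28.800, 0.0000). Since A1 is tangent to WR there, LR ⟂ WR, so L = R + (0, 4.1) = (28.800, 4.1000). On A1, R sits at bearing -90° from L; a 64° counterclockwise sweep puts C at bearing -26°, so C = L + 4.1·(cos -26°, sin -26°) = (32.485, 2.3027). Since A1 is tangent to CQ there, LC ⟂ CQ, so CQ runs along (−sin -26°, cos -26°); with |CQ| = 21.3, Q = (41.822, 21.447). Then |RQ| = |Q − R| = 25.091.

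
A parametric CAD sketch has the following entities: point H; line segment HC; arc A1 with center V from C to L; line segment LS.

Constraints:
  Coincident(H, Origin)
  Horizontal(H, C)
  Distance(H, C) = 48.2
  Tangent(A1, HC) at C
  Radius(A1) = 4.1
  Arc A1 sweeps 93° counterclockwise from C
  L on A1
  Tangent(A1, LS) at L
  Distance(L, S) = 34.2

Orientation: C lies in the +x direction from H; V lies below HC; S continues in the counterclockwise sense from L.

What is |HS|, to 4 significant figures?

59.88

H is at the origin; H and C share the same y with |HC| = 48.2 and C on the +x side, so C = (48.20, 0.000). Since A1 is tangent to HC there, VC ⟂ HC, so V = C + (0, -4.1) = (48.20, -4.100). On A1, C sits at bearing 90° from V; a 93° counterclockwise sweep puts L at bearing 183°, so L = V + 4.1·(cos 183°, sin 183°) = (44.11, -4.315). Tangency of A1 to LS means the radius VL is perpendicular to LS, so LS runs along (−sin 183°, cos 183°); with |LS| = 34.2, S = (45.90, -38.47). Then |HS| = |S − H| = 59.88.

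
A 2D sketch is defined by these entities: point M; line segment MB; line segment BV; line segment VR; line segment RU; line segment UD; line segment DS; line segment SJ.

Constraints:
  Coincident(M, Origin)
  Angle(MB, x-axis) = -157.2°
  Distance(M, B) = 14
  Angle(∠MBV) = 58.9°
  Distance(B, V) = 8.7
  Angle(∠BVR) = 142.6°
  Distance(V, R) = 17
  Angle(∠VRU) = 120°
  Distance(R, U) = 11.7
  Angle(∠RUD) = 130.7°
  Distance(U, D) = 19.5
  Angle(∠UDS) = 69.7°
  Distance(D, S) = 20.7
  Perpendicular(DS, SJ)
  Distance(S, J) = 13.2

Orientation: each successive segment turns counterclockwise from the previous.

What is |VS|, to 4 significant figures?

15.35

∠RUD = 130.7° gives UD at 110.6° from the x-axis; with |UD| = 19.5, D = (9.877, 18.35). ∠UDS = 69.7° gives DS at -139.1° from the x-axis; with |DS| = 20.7, S = (-5.769, 4.797). Then |VS| = |S − V| = 15.35.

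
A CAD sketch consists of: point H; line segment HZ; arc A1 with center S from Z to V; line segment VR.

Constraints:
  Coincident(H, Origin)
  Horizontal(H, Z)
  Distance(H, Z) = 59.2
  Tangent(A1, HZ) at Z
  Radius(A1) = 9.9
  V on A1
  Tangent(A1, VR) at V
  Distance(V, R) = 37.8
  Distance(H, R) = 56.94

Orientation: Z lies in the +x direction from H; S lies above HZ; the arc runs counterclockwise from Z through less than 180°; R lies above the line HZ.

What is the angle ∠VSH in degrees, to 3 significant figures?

142°

H is at the origin; HZ is horizontal with |HZ| = 59.2 and Z on the +x side, so Z = (59.2, 0.00). A1 meets HZ tangentially, so SZ is at right angles to HZ, so S = Z + (0, 9.9) = (59.2, 9.90). Since SV ⟂ VR (tangency), |SR| = √(9.9² + 37.8²) = 39.1 regardless of where V sits on A1. So R lies on both circle(H, 56.94) and circle(S, 39.1); the above-HZ intersection is R = (37.8, 42.6). V is the foot of the tangent from R: V = (65.8, 17.2).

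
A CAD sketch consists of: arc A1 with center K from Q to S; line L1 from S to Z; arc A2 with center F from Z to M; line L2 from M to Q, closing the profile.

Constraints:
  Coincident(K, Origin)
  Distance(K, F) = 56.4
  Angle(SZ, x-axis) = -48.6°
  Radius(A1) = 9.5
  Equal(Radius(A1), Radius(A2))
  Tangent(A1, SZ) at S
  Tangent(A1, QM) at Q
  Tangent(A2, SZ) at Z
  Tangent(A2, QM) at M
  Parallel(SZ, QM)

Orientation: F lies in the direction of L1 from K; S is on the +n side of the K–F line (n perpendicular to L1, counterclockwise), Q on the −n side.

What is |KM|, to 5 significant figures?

57.194

Tangency of A1 to both parallel lines with radius 9.5 puts S and Q at K ± 9.5·n: S = (7.1261, 6.2825), Q = (-7.1261, -6.2825). Equal radii place Z and M the same way about F: Z = F + 9.5·n = (44.424, -36.024), M = F − 9.5·n = (30.172, -48.589). Then |KM| = |M − K| = 57.194.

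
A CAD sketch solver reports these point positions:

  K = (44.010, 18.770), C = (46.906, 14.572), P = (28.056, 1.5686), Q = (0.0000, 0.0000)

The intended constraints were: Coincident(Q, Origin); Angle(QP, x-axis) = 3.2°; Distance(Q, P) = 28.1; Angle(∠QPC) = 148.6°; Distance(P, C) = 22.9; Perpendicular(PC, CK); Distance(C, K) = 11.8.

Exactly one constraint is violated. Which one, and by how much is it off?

Distance(C, K) = 11.8 — off by 6.70.

Q = (0.00, 0.00) ✓; QP at 3.200° ✓; |QP| = 28.10 ✓; ∠QPC = 148.6° ✓; |PC| = 22.90 ✓; ∠(PC, CK) = 90.00° ✓; |CK| = 5.100 ✗.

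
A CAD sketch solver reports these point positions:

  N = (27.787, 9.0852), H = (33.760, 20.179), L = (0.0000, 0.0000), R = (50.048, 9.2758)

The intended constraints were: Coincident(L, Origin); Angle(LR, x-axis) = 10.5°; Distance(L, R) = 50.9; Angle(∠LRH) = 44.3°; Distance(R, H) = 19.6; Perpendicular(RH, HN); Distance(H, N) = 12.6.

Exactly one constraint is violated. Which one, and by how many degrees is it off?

Perpendicular(RH, HN) — off by 5.50°.

L = (0.00, 0.00) ✓; LR at 10.50° ✓; |LR| = 50.90 ✓; ∠LRH = 44.30° ✓; |RH| = 19.60 ✓; ∠(RH, HN) = 95.50° ✗; |HN| = 12.60 ✓.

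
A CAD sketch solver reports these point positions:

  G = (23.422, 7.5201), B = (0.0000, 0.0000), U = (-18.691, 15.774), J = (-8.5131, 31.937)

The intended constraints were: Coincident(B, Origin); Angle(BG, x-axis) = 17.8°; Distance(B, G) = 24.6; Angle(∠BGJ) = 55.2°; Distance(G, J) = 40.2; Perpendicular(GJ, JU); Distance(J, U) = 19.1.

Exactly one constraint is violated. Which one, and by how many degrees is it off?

Perpendicular(GJ, JU) — off by 5.20°.

B = (0.00, 0.00) ✓; BG at 17.80° ✓; |BG| = 24.60 ✓; ∠BGJ = 55.20° ✓; |GJ| = 40.20 ✓; ∠(GJ, JU) = 95.20° ✗; |JU| = 19.10 ✓.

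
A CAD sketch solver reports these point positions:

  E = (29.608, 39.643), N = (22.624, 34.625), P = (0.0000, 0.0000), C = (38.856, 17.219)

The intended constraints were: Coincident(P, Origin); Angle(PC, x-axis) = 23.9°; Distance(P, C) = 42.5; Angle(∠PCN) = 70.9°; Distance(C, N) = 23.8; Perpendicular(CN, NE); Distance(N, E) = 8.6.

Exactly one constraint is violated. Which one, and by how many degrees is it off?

Perpendicular(CN, NE) — off by 7.30°.

P = (0.00, 0.00) ✓; PC at 23.90° ✓; |PC| = 42.50 ✓; ∠PCN = 70.90° ✓; |CN| = 23.80 ✓; ∠(CN, NE) = 97.30° ✗; |NE| = 8.600 ✓.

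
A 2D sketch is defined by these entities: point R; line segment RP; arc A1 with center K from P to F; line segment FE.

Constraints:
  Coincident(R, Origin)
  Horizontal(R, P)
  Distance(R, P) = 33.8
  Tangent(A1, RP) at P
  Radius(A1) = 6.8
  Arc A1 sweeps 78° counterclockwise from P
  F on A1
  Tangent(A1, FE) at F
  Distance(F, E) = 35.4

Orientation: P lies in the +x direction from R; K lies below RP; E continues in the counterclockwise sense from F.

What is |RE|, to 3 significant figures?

44.6

R is at the origin; RP is horizontal with |RP| = 33.8 and P on the +x side, so P = (33.8, 0.00). Since A1 is tangent to RP there, KP ⟂ RP, so K = P + (0, -6.8) = (33.8, -6.80). On A1, P sits at bearing 90° from K; a 78° counterclockwise sweep puts F at bearing 168°, so F = K + 6.8·(cos 168°, sin 168°) = (27.1, -5.39). Tangency of A1 to FE means the radius KF is perpendicular to FE, so FE runs along (−sin 168°, cos 168°); with |FE| = 35.4, E = (19.8, -40.0). Then |RE| = |E − R| = 44.6.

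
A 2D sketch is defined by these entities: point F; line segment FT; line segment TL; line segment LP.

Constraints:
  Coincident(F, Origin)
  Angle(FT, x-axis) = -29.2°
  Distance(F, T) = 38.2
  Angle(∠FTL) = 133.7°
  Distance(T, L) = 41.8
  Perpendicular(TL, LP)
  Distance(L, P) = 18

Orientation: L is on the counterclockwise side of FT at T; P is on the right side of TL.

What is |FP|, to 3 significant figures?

82.0

∠FTL = 133.7°, so TL runs at -29.2° + (180° − 133.7°) = 17.1° from the x-axis; with |TL| = 41.8, L = T + 41.8·(cos 17.1°, sin 17.1°) = (73.3, -6.35). The perpendicularity gives LP at right angles to TL; with |LP| = 18.0 on the right of TL, P = L + 18.0·(0.294, -0.956) = (78.6, -23.5). Then |FP| = |P − F| = 82.0.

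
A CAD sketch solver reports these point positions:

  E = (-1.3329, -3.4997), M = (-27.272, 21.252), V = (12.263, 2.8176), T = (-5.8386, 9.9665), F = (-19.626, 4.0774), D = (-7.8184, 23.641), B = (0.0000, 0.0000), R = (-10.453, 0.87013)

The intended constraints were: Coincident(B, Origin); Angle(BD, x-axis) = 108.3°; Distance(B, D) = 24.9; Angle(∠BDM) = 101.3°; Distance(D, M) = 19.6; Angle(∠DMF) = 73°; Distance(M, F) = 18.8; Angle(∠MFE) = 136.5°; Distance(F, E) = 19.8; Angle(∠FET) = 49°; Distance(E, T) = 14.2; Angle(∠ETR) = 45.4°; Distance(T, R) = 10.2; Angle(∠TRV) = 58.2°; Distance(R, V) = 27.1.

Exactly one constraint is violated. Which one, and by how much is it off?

Distance(R, V) = 27.1 — off by 4.30.

B = (0.00, 0.00) ✓; BD at 108.3° ✓; |BD| = 24.90 ✓; ∠BDM = 101.3° ✓; |DM| = 19.60 ✓; ∠DMF = 73.00° ✓; |MF| = 18.80 ✓; ∠MFE = 136.5° ✓; |FE| = 19.80 ✓; ∠FET = 49.00° ✓; |ET| = 14.20 ✓; ∠ETR = 45.40° ✓; |TR| = 10.20 ✓; ∠TRV = 58.20° ✓; |RV| = 22.80 ✗.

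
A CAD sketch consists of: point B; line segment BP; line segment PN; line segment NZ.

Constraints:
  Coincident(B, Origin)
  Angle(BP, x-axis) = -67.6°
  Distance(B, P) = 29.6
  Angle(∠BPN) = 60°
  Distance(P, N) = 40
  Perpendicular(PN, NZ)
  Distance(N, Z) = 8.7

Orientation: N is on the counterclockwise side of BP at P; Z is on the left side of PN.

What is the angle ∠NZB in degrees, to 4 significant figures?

123.9°

B is at the origin; BP runs at -67.6° with length 29.6, so P = 29.6·(cos -67.6°, sin -67.6°) = (11.28, -27.37). ∠BPN = 60.0°, so PN runs at -67.6° + (180° − 60.0°) = 52.40° from the x-axis; with |PN| = 40.0, N = P + 40.0·(cos 52.40°, sin 52.40°) = (35.69, 4.325). PN ⟂ NZ; with |NZ| = 8.7 on the left of PN, Z = N + 8.7·(-0.7923, 0.6101) = (28.79, 9.633). Then cos ∠NZB = ZN·ZB / (|ZN||ZB|), giving 123.9°.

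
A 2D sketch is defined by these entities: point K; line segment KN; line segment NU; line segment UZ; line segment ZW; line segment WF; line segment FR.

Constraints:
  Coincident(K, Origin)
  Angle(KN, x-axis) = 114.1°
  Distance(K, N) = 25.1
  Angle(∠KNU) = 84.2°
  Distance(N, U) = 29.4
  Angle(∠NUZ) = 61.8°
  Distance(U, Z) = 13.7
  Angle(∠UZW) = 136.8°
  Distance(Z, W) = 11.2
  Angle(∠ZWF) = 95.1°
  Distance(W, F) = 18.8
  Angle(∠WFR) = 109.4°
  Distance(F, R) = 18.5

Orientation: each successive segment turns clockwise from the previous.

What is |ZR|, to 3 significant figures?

26.7

K is at the origin; KN runs at 114.1° with length 25.1, so N = (-10.2, 22.9). ∠KNU = 84.2° gives NU at 18.3° from the x-axis; with |NU| = 29.4, U = (17.7, 32.1). ∠NUZ = 61.8° gives UZ at -99.9° from the x-axis; with |UZ| = 13.7, Z = (15.3, 18.6). ∠UZW = 136.8° gives ZW at -143° from the x-axis; with |ZW| = 11.2, W = (6.35, 11.9). ∠ZWF = 95.1° gives WF at 132° from the x-axis; with |WF| = 18.8, F = (-6.23, 25.9). ∠WFR = 109.4° gives FR at 61.4° from the x-axis; with |FR| = 18.5, R = (2.63, 42.1). Then |ZR| = |R − Z| = 26.7.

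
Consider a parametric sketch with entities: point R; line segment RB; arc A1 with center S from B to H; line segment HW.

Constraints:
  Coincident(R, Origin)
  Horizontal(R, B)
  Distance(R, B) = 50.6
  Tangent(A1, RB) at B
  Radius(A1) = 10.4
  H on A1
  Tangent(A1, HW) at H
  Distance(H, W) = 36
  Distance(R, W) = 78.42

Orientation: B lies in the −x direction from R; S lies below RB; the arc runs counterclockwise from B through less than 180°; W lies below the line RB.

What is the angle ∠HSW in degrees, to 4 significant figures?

73.89°

Checks: R.y = 0.00, B.y = 0.00 ✓; |SH| = 10.40 ✓; ∠(SH, HW) = 90.00° ✓; |HW| = 36.00 ✓; |RW| = 78.42 ✓.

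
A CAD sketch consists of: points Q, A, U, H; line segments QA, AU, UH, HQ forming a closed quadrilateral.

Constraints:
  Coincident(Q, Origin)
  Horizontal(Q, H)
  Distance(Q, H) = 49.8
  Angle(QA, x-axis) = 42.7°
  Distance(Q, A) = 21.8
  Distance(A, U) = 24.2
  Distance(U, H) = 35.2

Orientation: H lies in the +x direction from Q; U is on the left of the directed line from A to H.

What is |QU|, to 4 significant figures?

46.00

Q is at the origin; QH is horizontal with |QH| = 49.8 and H in +x, so H = (49.8, 0). QA runs at 42.7° with |QA| = 21.8, so A = (16.02, 14.78). U is determined by |AU| = 24.2 and |UH| = 35.2 together: it lies at the intersection of circle(A, 24.2) and circle(H, 35.2). With |AH| = 36.87, the foot of the radical line on AH is 9.576 from A and the perpendicular offset is √(24.2² − 9.576²) = 22.22. Taking the left-of-AH solution: U = (33.70, 31.30).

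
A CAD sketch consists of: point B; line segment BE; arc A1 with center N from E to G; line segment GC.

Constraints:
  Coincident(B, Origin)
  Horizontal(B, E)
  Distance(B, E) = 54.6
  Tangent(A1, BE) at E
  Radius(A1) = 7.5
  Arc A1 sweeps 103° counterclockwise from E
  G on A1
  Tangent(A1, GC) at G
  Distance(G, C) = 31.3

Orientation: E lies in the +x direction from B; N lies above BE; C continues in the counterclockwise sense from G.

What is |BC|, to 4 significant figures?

67.71

On A1, E sits at bearing -90° from N; a 103° counterclockwise sweep puts G at bearing 13°, so G = N + 7.5·(cos 13°, sin 13°) = (61.91, 9.187). A1 meets GC tangentially, so NG is at right angles to GC, so GC runs along (−sin 13°, cos 13°); with |GC| = 31.3, C = (54.87, 39.68). Then |BC| = |C − B| = 67.71.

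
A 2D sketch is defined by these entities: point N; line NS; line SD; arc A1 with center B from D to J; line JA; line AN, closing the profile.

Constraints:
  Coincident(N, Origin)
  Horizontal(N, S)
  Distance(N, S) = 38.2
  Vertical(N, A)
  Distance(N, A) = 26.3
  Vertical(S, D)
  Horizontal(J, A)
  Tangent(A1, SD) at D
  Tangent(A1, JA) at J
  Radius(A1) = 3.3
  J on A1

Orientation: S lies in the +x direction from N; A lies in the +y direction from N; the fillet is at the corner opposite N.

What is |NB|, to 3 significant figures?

41.8

N is at the origin; NS is horizontal with |NS| = 38.2 and S on the +x side, so S = (38.2, 0.00). NA is vertical with |NA| = 26.3 and A on the +y side, so A = (0.00, 26.3). The virtual corner opposite N is at (38.2, 26.3). Since A1 is tangent to SD there, BD ⟂ SD and since A1 is tangent to JA there, BJ ⟂ JA, with radius 3.3, so the center B sits 3.3 in from both sides at B = (34.9, 23.0). Then |NB| = |B − N| = 41.8.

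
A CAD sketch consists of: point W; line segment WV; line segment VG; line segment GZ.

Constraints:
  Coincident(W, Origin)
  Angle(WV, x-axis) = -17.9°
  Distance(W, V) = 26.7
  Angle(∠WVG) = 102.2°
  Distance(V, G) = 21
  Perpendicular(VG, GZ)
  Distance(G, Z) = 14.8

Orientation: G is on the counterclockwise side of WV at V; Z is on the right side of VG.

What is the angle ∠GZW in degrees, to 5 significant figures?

33.082°

W is at the origin; WV runs at -17.9° with length 26.7, so V = 26.7·(cos -17.9°, sin -17.9°) = (25.408, -8.2064). ∠WVG = 102.2°, so VG runs at -17.9° + (180° − 102.2°) = 59.900° from the x-axis; with |VG| = 21.0, G = V + 21.0·(cos 59.900°, sin 59.900°) = (35.939, 9.9618). The perpendicularity gives GZ at right angles to VG; with |GZ| = 14.8 on the right of VG, Z = G + 14.8·(0.86515, -0.50151) = (48.744, 2.5394). Then cos ∠GZW = ZG·ZW / (|ZG||ZW|), giving 33.082°.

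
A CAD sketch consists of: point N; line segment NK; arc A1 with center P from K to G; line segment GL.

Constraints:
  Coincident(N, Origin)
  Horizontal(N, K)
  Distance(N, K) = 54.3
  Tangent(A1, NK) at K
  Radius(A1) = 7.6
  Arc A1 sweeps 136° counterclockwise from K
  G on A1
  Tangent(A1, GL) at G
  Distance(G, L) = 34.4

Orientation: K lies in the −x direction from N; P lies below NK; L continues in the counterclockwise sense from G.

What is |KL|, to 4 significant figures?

41.78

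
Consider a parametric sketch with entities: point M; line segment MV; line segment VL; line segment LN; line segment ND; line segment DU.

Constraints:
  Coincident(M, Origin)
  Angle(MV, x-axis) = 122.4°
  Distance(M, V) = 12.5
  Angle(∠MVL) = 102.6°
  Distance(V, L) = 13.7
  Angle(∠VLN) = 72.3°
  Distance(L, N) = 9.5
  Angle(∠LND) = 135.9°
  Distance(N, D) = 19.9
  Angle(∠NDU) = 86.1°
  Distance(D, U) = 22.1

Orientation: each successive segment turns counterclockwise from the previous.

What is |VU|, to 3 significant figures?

15.9

∠LND = 135.9° gives ND at -8.40° from the x-axis; with |ND| = 19.9, D = (5.88, -4.53). ∠NDU = 86.1° gives DU at 85.5° from the x-axis; with |DU| = 22.1, U = (7.62, 17.5). Then |VU| = |U − V| = 15.9.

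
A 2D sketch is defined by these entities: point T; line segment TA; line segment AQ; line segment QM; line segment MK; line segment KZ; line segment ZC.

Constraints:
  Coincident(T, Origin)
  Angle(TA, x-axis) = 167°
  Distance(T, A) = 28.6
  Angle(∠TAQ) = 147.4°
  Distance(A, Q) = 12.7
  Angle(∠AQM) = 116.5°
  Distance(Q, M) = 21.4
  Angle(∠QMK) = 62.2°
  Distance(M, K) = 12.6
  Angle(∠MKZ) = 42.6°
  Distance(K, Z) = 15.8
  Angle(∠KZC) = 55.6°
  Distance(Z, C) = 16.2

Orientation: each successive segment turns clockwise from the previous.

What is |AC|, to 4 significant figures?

33.94

T is at the origin; TA runs at 167.0° with length 28.6, so A = (-27.87, 6.434). ∠TAQ = 147.4° gives AQ at 134.4° from the x-axis; with |AQ| = 12.7, Q = (-36.75, 15.51). ∠AQM = 116.5° gives QM at 70.90° from the x-axis; with |QM| = 21.4, M = (-29.75, 35.73). ∠QMK = 62.2° gives MK at -46.90° from the x-axis; with |MK| = 12.6, K = (-21.14, 26.53). ∠MKZ = 42.6° gives KZ at 175.7° from the x-axis; with |KZ| = 15.8, Z = (-36.90, 27.71). ∠KZC = 55.6° gives ZC at 51.30° from the x-axis; with |ZC| = 16.2, C = (-26.77, 40.36). Then |AC| = |C − A| = 33.94.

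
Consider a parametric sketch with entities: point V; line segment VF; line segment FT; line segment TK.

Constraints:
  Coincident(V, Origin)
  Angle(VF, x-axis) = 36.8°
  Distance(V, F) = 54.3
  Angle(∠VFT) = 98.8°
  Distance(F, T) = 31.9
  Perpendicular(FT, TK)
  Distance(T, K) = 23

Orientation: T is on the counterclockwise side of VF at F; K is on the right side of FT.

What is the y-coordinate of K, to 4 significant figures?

71.49

V is at the origin; VF runs at 36.8° with length 54.3, so F = 54.3·(cos 36.8°, sin 36.8°) = (43.48, 32.53). ∠VFT = 98.8°, so FT runs at 36.8° + (180° − 98.8°) = 118.0° from the x-axis; with |FT| = 31.9, T = F + 31.9·(cos 118.0°, sin 118.0°) = (28.50, 60.69). The perpendicularity gives TK at right angles to FT; with |TK| = 23.0 on the right of FT, K = T + 23.0·(0.8829, 0.4695) = (48.81, 71.49). So K.y = 71.49.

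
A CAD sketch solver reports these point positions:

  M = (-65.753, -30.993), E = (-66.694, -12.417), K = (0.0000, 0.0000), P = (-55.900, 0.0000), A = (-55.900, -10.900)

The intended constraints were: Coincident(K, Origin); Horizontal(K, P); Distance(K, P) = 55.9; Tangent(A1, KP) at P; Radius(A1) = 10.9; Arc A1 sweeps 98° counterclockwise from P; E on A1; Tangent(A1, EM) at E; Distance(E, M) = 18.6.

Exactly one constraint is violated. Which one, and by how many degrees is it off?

Tangent(A1, EM) at E — off by 5.10°.

K = (0.00, 0.00) ✓; K.y = 0.00, P.y = 0.00 ✓; |KP| = 55.90 ✓; ∠(AP, PK) = 90.00° ✓; |AP| = 10.90 ✓; bearing(A→E) − bearing(A→P) = 98.00° ✓; |AE| = 10.90 ✓; ∠(AE, EM) = 95.10° ✗; |EM| = 18.60 ✓.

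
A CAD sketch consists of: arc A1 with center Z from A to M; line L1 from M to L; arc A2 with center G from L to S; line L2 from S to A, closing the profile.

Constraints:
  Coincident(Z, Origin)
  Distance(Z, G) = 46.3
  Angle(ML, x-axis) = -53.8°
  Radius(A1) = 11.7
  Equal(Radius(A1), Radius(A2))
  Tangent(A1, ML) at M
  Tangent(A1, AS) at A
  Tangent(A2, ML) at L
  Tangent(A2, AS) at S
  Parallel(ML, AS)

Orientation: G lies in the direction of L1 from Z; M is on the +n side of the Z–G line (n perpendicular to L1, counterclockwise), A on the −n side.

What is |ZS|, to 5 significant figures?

47.755

Tangency of A1 to both parallel lines with radius 11.7 puts M and A at Z ± 11.7·n: M = (9.4414, 6.9101), A = (-9.4414, -6.9101). Equal radii place L and S the same way about G: L = G + 11.7·n = (36.786, -30.452), S = G − 11.7·n = (17.904, -44.272). Then |ZS| = |S − Z| = 47.755.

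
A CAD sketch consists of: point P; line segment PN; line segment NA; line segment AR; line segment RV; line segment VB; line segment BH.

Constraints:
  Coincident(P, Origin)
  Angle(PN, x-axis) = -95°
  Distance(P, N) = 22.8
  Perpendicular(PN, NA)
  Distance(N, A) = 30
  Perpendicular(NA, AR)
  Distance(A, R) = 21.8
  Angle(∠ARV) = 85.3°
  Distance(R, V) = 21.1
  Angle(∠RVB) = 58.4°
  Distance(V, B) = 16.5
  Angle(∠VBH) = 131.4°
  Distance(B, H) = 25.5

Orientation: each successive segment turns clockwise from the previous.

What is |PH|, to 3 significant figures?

47.8

P is at the origin; PN runs at -95.0° with length 22.8, so N = (-1.99, -22.7). PN is perpendicular to NA, so NA runs at 175°; with |NA| = 30.0, A = (-31.9, -20.1). NA is perpendicular to AR, so AR runs at 85.0°; with |AR| = 21.8, R = (-30.0, 1.62). ∠ARV = 85.3° gives RV at -9.70° from the x-axis; with |RV| = 21.1, V = (-9.17, -1.94). ∠RVB = 58.4° gives VB at -131° from the x-axis; with |VB| = 16.5, B = (-20.1, -14.3). ∠VBH = 131.4° gives BH at -180° from the x-axis; with |BH| = 25.5, H = (-45.6, -14.4). Then |PH| = |H − P| = 47.8.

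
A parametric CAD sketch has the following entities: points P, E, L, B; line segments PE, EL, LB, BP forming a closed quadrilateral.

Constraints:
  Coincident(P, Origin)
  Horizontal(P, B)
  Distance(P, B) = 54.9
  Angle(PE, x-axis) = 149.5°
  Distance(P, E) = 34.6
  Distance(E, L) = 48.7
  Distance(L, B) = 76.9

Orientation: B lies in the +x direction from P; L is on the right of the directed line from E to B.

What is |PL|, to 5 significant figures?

33.418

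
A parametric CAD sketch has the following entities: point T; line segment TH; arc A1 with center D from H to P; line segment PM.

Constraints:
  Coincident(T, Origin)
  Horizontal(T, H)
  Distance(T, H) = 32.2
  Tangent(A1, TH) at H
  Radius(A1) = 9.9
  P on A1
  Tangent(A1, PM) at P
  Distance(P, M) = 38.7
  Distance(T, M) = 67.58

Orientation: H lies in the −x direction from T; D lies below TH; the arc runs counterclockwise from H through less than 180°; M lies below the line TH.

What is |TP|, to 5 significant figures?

42.639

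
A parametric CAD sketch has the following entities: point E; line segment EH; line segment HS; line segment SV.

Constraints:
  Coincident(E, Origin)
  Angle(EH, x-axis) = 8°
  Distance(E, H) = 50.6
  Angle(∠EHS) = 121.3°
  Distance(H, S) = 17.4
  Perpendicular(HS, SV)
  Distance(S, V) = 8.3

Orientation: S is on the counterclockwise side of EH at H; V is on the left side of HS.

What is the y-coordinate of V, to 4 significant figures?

26.31

E is at the origin; EH runs at 8.0° with length 50.6, so H = 50.6·(cos 8.0°, sin 8.0°) = (50.11, 7.042). ∠EHS = 121.3°, so HS runs at 8.0° + (180° − 121.3°) = 66.70° from the x-axis; with |HS| = 17.4, S = H + 17.4·(cos 66.70°, sin 66.70°) = (56.99, 23.02). HS is perpendicular to SV; with |SV| = 8.3 on the left of HS, V = S + 8.3·(-0.9184, 0.3955) = (49.37, 26.31). So V.y = 26.31.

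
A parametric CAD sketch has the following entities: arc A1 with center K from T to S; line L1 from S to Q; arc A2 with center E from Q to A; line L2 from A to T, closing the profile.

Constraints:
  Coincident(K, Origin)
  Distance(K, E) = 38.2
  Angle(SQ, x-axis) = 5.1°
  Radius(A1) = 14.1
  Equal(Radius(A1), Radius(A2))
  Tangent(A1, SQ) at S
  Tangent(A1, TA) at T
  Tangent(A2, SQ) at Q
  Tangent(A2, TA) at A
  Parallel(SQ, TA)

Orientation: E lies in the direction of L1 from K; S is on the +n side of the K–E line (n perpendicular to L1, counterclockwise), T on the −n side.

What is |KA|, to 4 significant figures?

40.72

Tangency of A1 to both parallel lines with radius 14.1 puts S and T at K ± 14.1·n: S = (-1.253, 14.04), T = (1.253, -14.04). Equal radii place Q and A the same way about E: Q = E + 14.1·n = (36.80, 17.44), A = E − 14.1·n = (39.30, -10.65). Then |KA| = |A − K| = 40.72.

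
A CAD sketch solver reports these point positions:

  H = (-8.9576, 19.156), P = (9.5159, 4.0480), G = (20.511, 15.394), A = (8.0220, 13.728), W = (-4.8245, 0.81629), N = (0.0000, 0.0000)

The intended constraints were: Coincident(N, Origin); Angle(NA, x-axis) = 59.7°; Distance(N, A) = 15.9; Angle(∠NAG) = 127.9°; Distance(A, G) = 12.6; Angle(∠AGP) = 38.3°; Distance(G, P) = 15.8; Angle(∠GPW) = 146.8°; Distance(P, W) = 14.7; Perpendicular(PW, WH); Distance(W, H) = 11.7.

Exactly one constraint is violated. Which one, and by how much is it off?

Distance(W, H) = 11.7 — off by 7.10.

N = (0.00, 0.00) ✓; NA at 59.70° ✓; |NA| = 15.90 ✓; ∠NAG = 127.9° ✓; |AG| = 12.60 ✓; ∠AGP = 38.30° ✓; |GP| = 15.80 ✓; ∠GPW = 146.8° ✓; |PW| = 14.70 ✓; ∠(PW, WH) = 90.00° ✓; |WH| = 18.80 ✗.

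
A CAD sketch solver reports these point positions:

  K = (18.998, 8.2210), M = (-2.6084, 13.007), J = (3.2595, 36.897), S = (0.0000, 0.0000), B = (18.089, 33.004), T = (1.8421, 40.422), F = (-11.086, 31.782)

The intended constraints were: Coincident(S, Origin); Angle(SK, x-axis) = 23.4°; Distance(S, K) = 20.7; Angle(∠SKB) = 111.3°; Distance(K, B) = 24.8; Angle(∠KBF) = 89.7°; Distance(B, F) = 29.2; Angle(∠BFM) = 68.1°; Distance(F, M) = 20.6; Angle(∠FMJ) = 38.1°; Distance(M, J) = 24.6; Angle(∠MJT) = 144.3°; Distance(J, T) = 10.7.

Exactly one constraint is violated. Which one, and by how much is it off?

Distance(J, T) = 10.7 — off by 6.90.

S = (0.00, 0.00) ✓; SK at 23.40° ✓; |SK| = 20.70 ✓; ∠SKB = 111.3° ✓; |KB| = 24.80 ✓; ∠KBF = 89.70° ✓; |BF| = 29.20 ✓; ∠BFM = 68.10° ✓; |FM| = 20.60 ✓; ∠FMJ = 38.10° ✓; |MJ| = 24.60 ✓; ∠MJT = 144.3° ✓; |JT| = 3.799 ✗.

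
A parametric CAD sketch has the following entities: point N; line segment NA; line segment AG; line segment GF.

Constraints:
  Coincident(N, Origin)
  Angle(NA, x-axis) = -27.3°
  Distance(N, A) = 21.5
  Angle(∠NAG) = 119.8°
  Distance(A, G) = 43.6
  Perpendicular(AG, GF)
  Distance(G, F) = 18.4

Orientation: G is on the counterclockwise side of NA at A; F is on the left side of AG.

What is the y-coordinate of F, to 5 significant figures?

29.270

N is at the origin; NA runs at -27.3° with length 21.5, so A = 21.5·(cos -27.3°, sin -27.3°) = (19.105, -9.8610). ∠NAG = 119.8°, so AG runs at -27.3° + (180° − 119.8°) = 32.900° from the x-axis; with |AG| = 43.6, G = A + 43.6·(cos 32.900°, sin 32.900°) = (55.713, 13.821). AG is perpendicular to GF; with |GF| = 18.4 on the left of AG, F = G + 18.4·(-0.54317, 0.83962) = (45.718, 29.270). So F.y = 29.270.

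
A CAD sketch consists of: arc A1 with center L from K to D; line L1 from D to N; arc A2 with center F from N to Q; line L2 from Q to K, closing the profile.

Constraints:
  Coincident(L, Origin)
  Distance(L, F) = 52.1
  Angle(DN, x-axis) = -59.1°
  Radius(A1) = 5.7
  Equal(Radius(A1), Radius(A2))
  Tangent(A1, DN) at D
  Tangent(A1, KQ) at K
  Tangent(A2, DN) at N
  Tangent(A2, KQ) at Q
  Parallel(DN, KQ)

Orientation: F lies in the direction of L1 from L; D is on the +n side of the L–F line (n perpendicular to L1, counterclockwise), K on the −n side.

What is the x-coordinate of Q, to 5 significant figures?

21.865

The slot axis is L1's direction at -59.1°, so u = (cos -59.1°, sin -59.1°) = (0.51354, -0.85806) and n = (−sin -59.1°, cos -59.1°) = (0.85806, 0.51354). L is at the origin and F lies 52.1 along u from L, so F = 52.1·u = (26.755, -44.705). Tangency of A1 to both parallel lines with radius 5.7 puts D and K at L ± 5.7·n: D = (4.8910, 2.9272), K = (-4.8910, -2.9272). Equal radii place N and Q the same way about F: N = F + 5.7·n = (31.646, -41.778), Q = F − 5.7·n = (21.865, -47.632). So Q.x = 21.865.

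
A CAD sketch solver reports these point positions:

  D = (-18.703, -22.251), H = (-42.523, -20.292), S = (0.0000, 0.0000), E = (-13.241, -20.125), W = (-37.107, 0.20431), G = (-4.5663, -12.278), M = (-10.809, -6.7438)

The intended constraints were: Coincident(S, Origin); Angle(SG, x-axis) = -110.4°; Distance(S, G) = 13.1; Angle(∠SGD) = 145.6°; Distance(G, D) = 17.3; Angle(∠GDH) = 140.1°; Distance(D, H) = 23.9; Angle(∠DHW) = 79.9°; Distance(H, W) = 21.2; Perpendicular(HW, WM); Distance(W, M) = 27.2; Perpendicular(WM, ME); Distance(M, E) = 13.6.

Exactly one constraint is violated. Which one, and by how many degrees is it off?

Perpendicular(WM, ME) — off by 4.50°.

S = (0.00, 0.00) ✓; SG at -110.4° ✓; |SG| = 13.10 ✓; ∠SGD = 145.6° ✓; |GD| = 17.30 ✓; ∠GDH = 140.1° ✓; |DH| = 23.90 ✓; ∠DHW = 79.90° ✓; |HW| = 21.20 ✓; ∠(HW, WM) = 90.00° ✓; |WM| = 27.20 ✓; ∠(WM, ME) = 85.50° ✗; |ME| = 13.60 ✓.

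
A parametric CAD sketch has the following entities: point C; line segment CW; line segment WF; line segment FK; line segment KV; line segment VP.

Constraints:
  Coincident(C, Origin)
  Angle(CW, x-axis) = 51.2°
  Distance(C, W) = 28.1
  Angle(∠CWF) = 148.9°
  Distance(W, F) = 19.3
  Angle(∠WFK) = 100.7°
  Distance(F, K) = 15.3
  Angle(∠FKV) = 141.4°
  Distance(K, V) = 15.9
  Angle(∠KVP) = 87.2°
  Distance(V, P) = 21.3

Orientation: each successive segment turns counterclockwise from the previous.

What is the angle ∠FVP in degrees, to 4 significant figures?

68.29°

C is at the origin; CW runs at 51.2° with length 28.1, so W = (17.61, 21.90). ∠CWF = 148.9° gives WF at 82.30° from the x-axis; with |WF| = 19.3, F = (20.19, 41.03). ∠WFK = 100.7° gives FK at 161.6° from the x-axis; with |FK| = 15.3, K = (5.676, 45.85). ∠FKV = 141.4° gives KV at -159.8° from the x-axis; with |KV| = 15.9, V = (-9.246, 40.36). ∠KVP = 87.2° gives VP at -67.00° from the x-axis; with |VP| = 21.3, P = (-0.9238, 20.76). Then cos ∠FVP = VF·VP / (|VF||VP|), giving 68.29°.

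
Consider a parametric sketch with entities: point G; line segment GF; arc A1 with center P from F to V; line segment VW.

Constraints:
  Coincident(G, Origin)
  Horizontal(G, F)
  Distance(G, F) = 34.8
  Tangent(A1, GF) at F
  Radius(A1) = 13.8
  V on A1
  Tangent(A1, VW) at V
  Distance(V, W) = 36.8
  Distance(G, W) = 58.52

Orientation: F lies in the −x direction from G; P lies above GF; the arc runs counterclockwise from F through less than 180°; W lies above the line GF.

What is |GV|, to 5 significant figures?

26.388

Checks: |PV| = 13.80 ✓; ∠(PV, VW) = 90.00° ✓; |VW| = 36.80 ✓; |GW| = 58.52 ✓.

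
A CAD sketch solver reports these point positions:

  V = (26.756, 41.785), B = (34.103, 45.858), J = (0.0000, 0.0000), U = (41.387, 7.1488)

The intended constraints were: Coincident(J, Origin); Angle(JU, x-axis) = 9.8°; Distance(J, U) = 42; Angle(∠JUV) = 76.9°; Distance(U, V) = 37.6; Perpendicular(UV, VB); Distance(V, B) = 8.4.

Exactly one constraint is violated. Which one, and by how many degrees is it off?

Perpendicular(UV, VB) — off by 6.10°.

J = (0.00, 0.00) ✓; JU at 9.800° ✓; |JU| = 42.00 ✓; ∠JUV = 76.90° ✓; |UV| = 37.60 ✓; ∠(UV, VB) = 83.90° ✗; |VB| = 8.400 ✓.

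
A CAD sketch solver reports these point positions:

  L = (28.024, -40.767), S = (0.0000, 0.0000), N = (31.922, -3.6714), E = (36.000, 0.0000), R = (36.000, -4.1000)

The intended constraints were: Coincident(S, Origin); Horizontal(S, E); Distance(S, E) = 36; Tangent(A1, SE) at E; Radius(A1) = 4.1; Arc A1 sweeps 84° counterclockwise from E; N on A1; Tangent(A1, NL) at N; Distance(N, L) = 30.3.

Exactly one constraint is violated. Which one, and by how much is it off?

Distance(N, L) = 30.3 — off by 7.00.

S = (0.00, 0.00) ✓; S.y = 0.00, E.y = 0.00 ✓; |SE| = 36.00 ✓; ∠(RE, ES) = 90.00° ✓; |RE| = 4.100 ✓; bearing(R→N) − bearing(R→E) = 84.00° ✓; |RN| = 4.100 ✓; ∠(RN, NL) = 90.00° ✓; |NL| = 37.30 ✗.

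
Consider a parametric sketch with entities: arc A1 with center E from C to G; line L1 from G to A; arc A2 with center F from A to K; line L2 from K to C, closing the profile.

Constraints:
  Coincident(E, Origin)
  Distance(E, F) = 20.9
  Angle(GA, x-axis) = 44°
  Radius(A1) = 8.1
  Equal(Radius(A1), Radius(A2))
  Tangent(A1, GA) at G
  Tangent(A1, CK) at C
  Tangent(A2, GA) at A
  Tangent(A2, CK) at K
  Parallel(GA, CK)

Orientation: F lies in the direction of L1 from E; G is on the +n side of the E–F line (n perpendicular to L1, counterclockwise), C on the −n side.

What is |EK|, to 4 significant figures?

22.41

The slot axis is L1's direction at 44.0°, so u = (cos 44.0°, sin 44.0°) = (0.7193, 0.6947) and n = (−sin 44.0°, cos 44.0°) = (-0.6947, 0.7193). E is at the origin and F lies 20.9 along u from E, so F = 20.9·u = (15.03, 14.52). Tangency of A1 to both parallel lines with radius 8.1 puts G and C at E ± 8.1·n: G = (-5.627, 5.827), C = (5.627, -5.827). Equal radii place A and K the same way about F: A = F + 8.1·n = (9.407, 20.35), K = F − 8.1·n = (20.66, 8.692). Then |EK| = |K − E| = 22.41.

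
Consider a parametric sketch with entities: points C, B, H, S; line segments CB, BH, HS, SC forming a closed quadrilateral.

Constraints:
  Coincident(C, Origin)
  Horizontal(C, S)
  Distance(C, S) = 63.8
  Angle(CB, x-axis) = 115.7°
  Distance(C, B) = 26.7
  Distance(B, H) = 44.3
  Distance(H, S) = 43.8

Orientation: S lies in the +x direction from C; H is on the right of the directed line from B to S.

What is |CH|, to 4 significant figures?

21.50

Checks: C.y = 0.00, S.y = 0.00 ✓; |BH| = 44.30 ✓; |HS| = 43.80 ✓.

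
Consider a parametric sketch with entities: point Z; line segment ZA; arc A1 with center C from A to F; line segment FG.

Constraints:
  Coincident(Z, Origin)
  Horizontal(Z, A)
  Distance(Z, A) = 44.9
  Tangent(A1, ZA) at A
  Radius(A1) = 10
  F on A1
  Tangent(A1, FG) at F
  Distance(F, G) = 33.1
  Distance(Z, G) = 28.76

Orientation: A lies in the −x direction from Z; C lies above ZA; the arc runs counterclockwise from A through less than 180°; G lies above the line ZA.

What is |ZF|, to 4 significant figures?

38.19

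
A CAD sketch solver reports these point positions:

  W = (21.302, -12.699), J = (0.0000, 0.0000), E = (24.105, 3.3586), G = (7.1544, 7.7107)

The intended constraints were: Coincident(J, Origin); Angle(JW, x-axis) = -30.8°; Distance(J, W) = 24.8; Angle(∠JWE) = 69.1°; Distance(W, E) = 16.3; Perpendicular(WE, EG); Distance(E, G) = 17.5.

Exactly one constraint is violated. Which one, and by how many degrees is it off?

Perpendicular(WE, EG) — off by 4.50°.

J = (0.00, 0.00) ✓; JW at -30.80° ✓; |JW| = 24.80 ✓; ∠JWE = 69.10° ✓; |WE| = 16.30 ✓; ∠(WE, EG) = 85.50° ✗; |EG| = 17.50 ✓.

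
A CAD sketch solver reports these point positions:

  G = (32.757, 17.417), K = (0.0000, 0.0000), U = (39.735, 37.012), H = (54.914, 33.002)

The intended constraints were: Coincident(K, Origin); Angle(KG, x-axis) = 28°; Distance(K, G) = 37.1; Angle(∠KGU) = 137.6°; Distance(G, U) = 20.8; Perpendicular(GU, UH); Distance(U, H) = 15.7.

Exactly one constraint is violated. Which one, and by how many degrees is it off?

Perpendicular(GU, UH) — off by 4.80°.

K = (0.00, 0.00) ✓; KG at 28.00° ✓; |KG| = 37.10 ✓; ∠KGU = 137.6° ✓; |GU| = 20.80 ✓; ∠(GU, UH) = 85.20° ✗; |UH| = 15.70 ✓.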